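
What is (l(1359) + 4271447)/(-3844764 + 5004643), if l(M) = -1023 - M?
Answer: 4269065/1159879 ≈ 3.6806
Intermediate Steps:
(l(1359) + 4271447)/(-3844764 + 5004643) = ((-1023 - 1*1359) + 4271447)/(-3844764 + 5004643) = ((-1023 - 1359) + 4271447)/1159879 = (-2382 + 4271447)*(1/1159879) = 4269065*(1/1159879) = 4269065/1159879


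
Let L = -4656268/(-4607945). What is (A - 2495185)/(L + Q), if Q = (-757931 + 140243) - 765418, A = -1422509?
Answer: 9026259239415/3186635860451 ≈ 2.8325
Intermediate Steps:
Q = -1383106 (Q = -617688 - 765418 = -1383106)
L = 4656268/4607945 (L = -4656268*(-1/4607945) = 4656268/4607945 ≈ 1.0105)
(A - 2495185)/(L + Q) = (-1422509 - 2495185)/(4656268/4607945 - 1383106) = -3917694/(-6373271720902/4607945) = -3917694*(-4607945/6373271720902) = 9026259239415/3186635860451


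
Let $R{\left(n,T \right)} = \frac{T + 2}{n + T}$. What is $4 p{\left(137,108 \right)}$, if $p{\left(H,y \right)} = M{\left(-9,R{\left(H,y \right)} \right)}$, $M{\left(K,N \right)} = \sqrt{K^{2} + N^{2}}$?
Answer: $\frac{4 \sqrt{194965}}{49} \approx 36.045$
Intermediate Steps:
$R{\left(n,T \right)} = \frac{2 + T}{T + n}$
$p{\left(H,y \right)} = \sqrt{81 + \frac{\left(2 + y\right)^{2}}{\left(H + y\right)^{2}}}$ ($p{\left(H,y \right)} = \sqrt{\left(-9\right)^{2} + \left(\frac{2 + y}{y + H}\right)^{2}} = \sqrt{81 + \left(\frac{2 + y}{H + y}\right)^{2}} = \sqrt{81 + \frac{\left(2 + y\right)^{2}}{\left(H + y\right)^{2}}}$)
$4 p{\left(137,108 \right)} = 4 \sqrt{81 + \frac{\left(2 + 108\right)^{2}}{\left(137 + 108\right)^{2}}} = 4 \sqrt{81 + \frac{110^{2}}{60025}} = 4 \sqrt{81 + 12100 \cdot \frac{1}{60025}} = 4 \sqrt{81 + \frac{484}{2401}} = 4 \sqrt{\frac{194965}{2401}} = 4 \frac{\sqrt{194965}}{49} = \frac{4 \sqrt{194965}}{49}$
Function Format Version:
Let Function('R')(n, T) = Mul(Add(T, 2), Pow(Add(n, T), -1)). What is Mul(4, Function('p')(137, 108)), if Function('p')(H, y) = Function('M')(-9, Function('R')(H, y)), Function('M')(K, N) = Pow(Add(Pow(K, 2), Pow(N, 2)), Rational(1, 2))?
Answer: Mul(Rational(4, 49), Pow(194965, Rational(1, 2))) ≈ 36.045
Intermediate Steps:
Function('R')(n, T) = Mul(Pow(Add(T, n), -1), Add(2, T)) (Function('R')(n, T) = Mul(Add(2, T), Pow(Add(T, n), -1)) = Mul(Pow(Add(T, n), -1), Add(2, T)))
Function('p')(H, y) = Pow(Add(81, Mul(Pow(Add(2, y), 2), Pow(Add(H, y), -2))), Rational(1, 2)) (Function('p')(H, y) = Pow(Add(Pow(-9, 2), Pow(Mul(Pow(Add(y, H), -1), Add(2, y)), 2)), Rational(1, 2)) = Pow(Add(81, Pow(Mul(Pow(Add(H, y), -1), Add(2, y)), 2)), Rational(1, 2)) = Pow(Add(81, Mul(Pow(Add(2, y), 2), Pow(Add(H, y), -2))), Rational(1, 2)))
Mul(4, Function('p')(137, 108)) = Mul(4, Pow(Add(81, Mul(Pow(Add(2, 108), 2), Pow(Add(137, 108), -2))), Rational(1, 2))) = Mul(4, Pow(Add(81, Mul(Pow(110, 2), Pow(245, -2))), Rational(1, 2))) = Mul(4, Pow(Add(81, Mul(12100, Rational(1, 60025))), Rational(1, 2))) = Mul(4, Pow(Add(81, Rational(484, 2401)), Rational(1, 2))) = Mul(4, Pow(Rational(194965, 2401), Rational(1, 2))) = Mul(4, Mul(Rational(1, 49), Pow(194965, Rational(1, 2)))) = Mul(Rational(4, 49), Pow(194965, Rational(1, 2)))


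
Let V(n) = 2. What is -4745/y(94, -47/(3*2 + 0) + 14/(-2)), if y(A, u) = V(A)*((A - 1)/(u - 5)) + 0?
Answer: 564655/1116 ≈ 505.96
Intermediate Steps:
y(A, u) = 2*(-1 + A)/(-5 + u) (y(A, u) = 2*((A - 1)/(u - 5)) + 0 = 2*((-1 + A)/(-5 + u)) + 0 = 2*(-1 + A)/(-5 + u) + 0 = 2*(-1 + A)/(-5 + u))
-4745/y(94, -47/(3*2 + 0) + 14/(-2)) = -4745*(-5 + (-47/(3*2 + 0) + 14/(-2)))/(2*(-1 + 94)) = -(-9490/31 - 223015/(186*(6 + 0))) = -4745/(2*93/(-5 + (-47/6 - 7))) = -4745/(2*93/(-5 - 89/6)) = -4745/(2*93/(-119/6)) = -4745/(2*(-6/119)*93) = -4745/(-1116/119) = -4745*(-119/1116) = 564655/1116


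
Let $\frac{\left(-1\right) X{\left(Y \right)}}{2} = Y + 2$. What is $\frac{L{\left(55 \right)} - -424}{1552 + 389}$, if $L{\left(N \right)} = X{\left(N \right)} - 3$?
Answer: $\frac{307}{1941} \approx 0.15817$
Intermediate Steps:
$X{\left(Y \right)} = -4 - 2 Y$ ($X{\left(Y \right)} = - 2 \left(Y + 2\right) = - 2 \left(2 + Y\right) = -4 - 2 Y$)
$L{\left(N \right)} = -7 - 2 N$ ($L{\left(N \right)} = \left(-4 - 2 N\right) - 3 = -7 - 2 N$)
$\frac{L{\left(55 \right)} - -424}{1552 + 389} = \frac{\left(-7 - 110\right) - -424}{1552 + 389} = \frac{\left(-7 - 110\right) + 424}{1941} = \left(-117 + 424\right) \frac{1}{1941} = 307 \cdot \frac{1}{1941} = \frac{307}{1941}$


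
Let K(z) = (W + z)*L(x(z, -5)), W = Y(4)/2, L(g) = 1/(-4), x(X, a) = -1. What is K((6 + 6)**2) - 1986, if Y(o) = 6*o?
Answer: -2025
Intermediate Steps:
L(g) = -1/4
W = 12 (W = (6*4)/2 = 24*(1/2) = 12)
K(z) = -3 - z/4 (K(z) = (12 + z)*(-1/4) = -3 - z/4)
K((6 + 6)**2) - 1986 = (-3 - (6 + 6)**2/4) - 1986 = (-3 - 1/4*12**2) - 1986 = (-3 - 1/4*144) - 1986 = (-3 - 36) - 1986 = -39 - 1986 = -2025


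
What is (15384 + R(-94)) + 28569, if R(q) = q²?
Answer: 52789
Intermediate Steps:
(15384 + R(-94)) + 28569 = (15384 + (-94)²) + 28569 = (15384 + 8836) + 28569 = 24220 + 28569 = 52789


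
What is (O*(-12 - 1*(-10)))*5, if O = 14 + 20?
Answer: -340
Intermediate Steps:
O = 34
(O*(-12 - 1*(-10)))*5 = (34*(-12 - 1*(-10)))*5 = (34*(-12 + 10))*5 = (34*(-2))*5 = -68*5 = -340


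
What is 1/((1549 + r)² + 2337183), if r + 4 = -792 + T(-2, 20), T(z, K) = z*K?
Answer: 1/2845552 ≈ 3.5143e-7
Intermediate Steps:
T(z, K) = K*z
r = -836 (r = -4 + (-792 + 20*(-2)) = -4 + (-792 - 40) = -4 - 832 = -836)
1/((1549 + r)² + 2337183) = 1/((1549 - 836)² + 2337183) = 1/(713² + 2337183) = 1/(508369 + 2337183) = 1/2845552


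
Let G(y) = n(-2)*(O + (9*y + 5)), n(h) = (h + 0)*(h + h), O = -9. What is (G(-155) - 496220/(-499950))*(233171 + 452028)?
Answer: -383365015719182/49995 ≈ -7.6681e+9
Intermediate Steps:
n(h) = 2*h**2 (n(h) = h*(2*h) = 2*h**2)
G(y) = -32 + 72*y (G(y) = (2*(-2)**2)*(-9 + (9*y + 5)) = (2*4)*(-9 + (5 + 9*y)) = 8*(-4 + 9*y) = -32 + 72*y)
(G(-155) - 496220/(-499950))*(233171 + 452028) = ((-32 + 72*(-155)) - 496220/(-499950))*(233171 + 452028) = ((-32 - 11160) - 496220*(-1/499950))*685199 = (-11192 + 49622/49995)*685199 = -559494418/49995*685199 = -383365015719182/49995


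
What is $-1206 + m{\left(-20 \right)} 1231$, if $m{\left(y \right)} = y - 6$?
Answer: $-33212$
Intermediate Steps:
$m{\left(y \right)} = -6 + y$ ($m{\left(y \right)} = y - 6 = -6 + y$)
$-1206 + m{\left(-20 \right)} 1231 = -1206 + \left(-6 - 20\right) 1231 = -1206 - 32006 = -33212$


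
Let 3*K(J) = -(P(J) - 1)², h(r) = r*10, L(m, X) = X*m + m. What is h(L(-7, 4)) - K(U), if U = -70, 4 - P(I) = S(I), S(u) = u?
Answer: 4279/3 ≈ 1426.3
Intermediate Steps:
L(m, X) = m + X*m
P(I) = 4 - I
h(r) = 10*r
K(J) = -(3 - J)²/3 (K(J) = (-((4 - J) - 1)²)/3 = (-(3 - J)²)/3 = -(3 - J)²/3)
h(L(-7, 4)) - K(U) = 10*(-7*(1 + 4)) - (-1)*(-3 - 70)²/3 = 10*(-7*5) - (-1)*(-73)²/3 = 10*(-35) - (-1)*5329/3 = -350 - 1*(-5329/3) = -350 + 5329/3 = 4279/3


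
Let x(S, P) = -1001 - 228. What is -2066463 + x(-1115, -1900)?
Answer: -2067692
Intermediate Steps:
x(S, P) = -1229
-2066463 + x(-1115, -1900) = -2066463 - 1229 = -2067692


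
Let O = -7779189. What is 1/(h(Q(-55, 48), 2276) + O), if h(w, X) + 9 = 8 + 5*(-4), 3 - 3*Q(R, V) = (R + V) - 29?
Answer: -1/7779210 ≈ -1.2855e-7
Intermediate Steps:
Q(R, V) = 32/3 - R/3 - V/3 (Q(R, V) = 1 - ((R + V) - 29)/3 = 1 - (-29 + R + V)/3 = 1 + (29/3 - R/3 - V/3) = 32/3 - R/3 - V/3)
h(w, X) = -21 (h(w, X) = -9 + (8 + 5*(-4)) = -9 + (8 - 20) = -9 - 12 = -21)
1/(h(Q(-55, 48), 2276) + O) = 1/(-21 - 7779189) = 1/(-7779210) = -1/7779210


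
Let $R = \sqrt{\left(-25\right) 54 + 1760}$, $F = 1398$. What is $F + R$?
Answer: $1398 + \sqrt{410} \approx 1418.2$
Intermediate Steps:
$R = \sqrt{410}$ ($R = \sqrt{-1350 + 1760} = \sqrt{410} \approx 20.248$)
$F + R = 1398 + \sqrt{410}$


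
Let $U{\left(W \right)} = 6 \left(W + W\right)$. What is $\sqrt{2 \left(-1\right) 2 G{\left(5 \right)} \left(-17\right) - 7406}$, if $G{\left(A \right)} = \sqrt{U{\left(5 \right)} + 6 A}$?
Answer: $\sqrt{-7406 + 204 \sqrt{10}} \approx 82.225 i$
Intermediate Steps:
$U{\left(W \right)} = 12 W$ ($U{\left(W \right)} = 6 \cdot 2 W = 12 W$)
$G{\left(A \right)} = \sqrt{60 + 6 A}$ ($G{\left(A \right)} = \sqrt{12 \cdot 5 + 6 A} = \sqrt{60 + 6 A}$)
$\sqrt{2 \left(-1\right) 2 G{\left(5 \right)} \left(-17\right) - 7406} = \sqrt{2 \left(-1\right) 2 \sqrt{60 + 6 \cdot 5} \left(-17\right) - 7406} = \sqrt{\left(-2\right) 2 \sqrt{60 + 30} \left(-17\right) - 7406} = \sqrt{- 4 \sqrt{90} \left(-17\right) - 7406} = \sqrt{- 4 \cdot 3 \sqrt{10} \left(-17\right) - 7406} = \sqrt{- 12 \sqrt{10} \left(-17\right) - 7406} = \sqrt{204 \sqrt{10} - 7406} = \sqrt{-7406 + 204 \sqrt{10}}$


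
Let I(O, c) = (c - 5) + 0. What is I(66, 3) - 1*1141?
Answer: -1143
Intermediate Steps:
I(O, c) = -5 + c (I(O, c) = (-5 + c) + 0 = -5 + c)
I(66, 3) - 1*1141 = (-5 + 3) - 1*1141 = -2 - 1141 = -1143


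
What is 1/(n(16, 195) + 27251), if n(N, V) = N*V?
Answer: 1/30371 ≈ 3.2926e-5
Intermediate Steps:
1/(n(16, 195) + 27251) = 1/(16*195 + 27251) = 1/(3120 + 27251) = 1/30371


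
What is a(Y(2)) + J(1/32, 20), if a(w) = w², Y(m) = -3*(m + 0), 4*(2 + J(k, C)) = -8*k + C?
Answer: 623/16 ≈ 38.938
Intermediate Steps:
J(k, C) = -2 - 2*k + C/4 (J(k, C) = -2 + (-8*k + C)/4 = -2 + (C - 8*k)/4 = -2 + (-2*k + C/4) = -2 - 2*k + C/4)
Y(m) = -3*m
a(Y(2)) + J(1/32, 20) = (-3*2)² + (-2 - 2/32 + (¼)*20) = (-6)² + (-2 - 2*1/32 + 5) = 36 + (-2 - 1/16 + 5) = 36 + 47/16 = 623/16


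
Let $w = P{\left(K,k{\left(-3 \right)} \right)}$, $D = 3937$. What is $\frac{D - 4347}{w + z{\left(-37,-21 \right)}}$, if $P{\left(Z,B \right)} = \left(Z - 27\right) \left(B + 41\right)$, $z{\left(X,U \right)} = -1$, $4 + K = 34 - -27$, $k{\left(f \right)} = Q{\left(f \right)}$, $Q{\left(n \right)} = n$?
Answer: $- \frac{410}{1139} \approx -0.35996$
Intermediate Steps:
$k{\left(f \right)} = f$
$K = 57$ ($K = -4 + \left(34 - -27\right) = -4 + \left(34 + 27\right) = -4 + 61 = 57$)
$P{\left(Z,B \right)} = \left(-27 + Z\right) \left(41 + B\right)$
$w = 1140$ ($w = -1107 - -81 + 41 \cdot 57 - 171 = -1107 + 81 + 2337 - 171 = 1140$)
$\frac{D - 4347}{w + z{\left(-37,-21 \right)}} = \frac{3937 - 4347}{1140 - 1} = - \frac{410}{1139}$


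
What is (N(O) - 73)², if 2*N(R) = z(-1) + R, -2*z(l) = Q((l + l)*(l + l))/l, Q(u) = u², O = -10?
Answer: 5476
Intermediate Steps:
z(l) = -8*l³ (z(l) = -((l + l)*(l + l))²/(2*l) = -((2*l)*(2*l))²/(2*l) = -(4*l²)²/(2*l) = -16*l⁴/(2*l) = -8*l³)
N(R) = 4 + R/2 (N(R) = (-8*(-1)³ + R)/2 = (-8*(-1) + R)/2 = (8 + R)/2 = 4 + R/2)
(N(O) - 73)² = ((4 + (½)*(-10)) - 73)² = ((4 - 5) - 73)² = (-1 - 73)² = (-74)² = 5476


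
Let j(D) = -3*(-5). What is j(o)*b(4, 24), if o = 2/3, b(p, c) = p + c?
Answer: 420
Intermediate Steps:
b(p, c) = c + p
o = 2/3 (o = (1/3)*2 = 2/3 ≈ 0.66667)
j(D) = 15
j(o)*b(4, 24) = 15*(24 + 4) = 15*28 = 420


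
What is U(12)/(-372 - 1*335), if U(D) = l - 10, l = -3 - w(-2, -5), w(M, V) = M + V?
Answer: 6/707 ≈ 0.0084866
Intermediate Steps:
l = 4 (l = -3 - (-2 - 5) = -3 - 1*(-7) = -3 + 7 = 4)
U(D) = -6 (U(D) = 4 - 10 = -6)
U(12)/(-372 - 1*335) = -6/(-372 - 1*335) = -6/(-372 - 335) = -6/(-707) = -6*(-1/707) = 6/707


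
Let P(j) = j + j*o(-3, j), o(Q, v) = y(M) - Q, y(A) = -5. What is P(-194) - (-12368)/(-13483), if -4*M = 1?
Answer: 2603334/13483 ≈ 193.08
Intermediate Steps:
M = -¼ (M = -¼*1 = -¼ ≈ -0.25000)
o(Q, v) = -5 - Q
P(j) = -j (P(j) = j + j*(-5 - 1*(-3)) = j + j*(-5 + 3) = j + j*(-2) = j - 2*j = -j)
P(-194) - (-12368)/(-13483) = -1*(-194) - (-12368)/(-13483) = 194 - (-12368)*(-1)/13483 = 194 - 1*12368/13483 = 194 - 12368/13483 = 2603334/13483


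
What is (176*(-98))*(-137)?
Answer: 2362976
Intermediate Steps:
(176*(-98))*(-137) = -17248*(-137) = 2362976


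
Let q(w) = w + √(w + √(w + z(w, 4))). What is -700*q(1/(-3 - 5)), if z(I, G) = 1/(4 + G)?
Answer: 175/2 - 175*I*√2 ≈ 87.5 - 247.49*I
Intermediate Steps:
q(w) = w + √(w + √(⅛ + w)) (q(w) = w + √(w + √(w + 1/(4 + 4))) = w + √(w + √(w + 1/8)) = w + √(w + √(w + ⅛)) = w + √(w + √(⅛ + w)))
-700*q(1/(-3 - 5)) = -700*(1/(-3 - 5) + √(4/(-3 - 5) + √2*√(1 + 8/(-3 - 5)))/2) = -700*(1/(-8) + √(4/(-8) + √2*√(1 + 8/(-8)))/2) = -700*(-⅛ + √(4*(-⅛) + √2*√(1 + 8*(-⅛)))/2) = -700*(-⅛ + √(-½ + √2*√(1 - 1))/2) = -700*(-⅛ + √(-½ + √2*√0)/2) = -700*(-⅛ + √(-½ + √2*0)/2) = -700*(-⅛ + √(-½ + 0)/2) = -700*(-⅛ + √(-½)/2) = -700*(-⅛ + (I*√2/2)/2) = -700*(-⅛ + I*√2/4) = 175/2 - 175*I*√2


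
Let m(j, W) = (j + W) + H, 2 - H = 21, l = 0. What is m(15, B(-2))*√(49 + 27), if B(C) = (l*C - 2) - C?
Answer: -8*√19 ≈ -34.871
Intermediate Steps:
H = -19 (H = 2 - 1*21 = 2 - 21 = -19)
B(C) = -2 - C (B(C) = (0*C - 2) - C = (0 - 2) - C = -2 - C)
m(j, W) = -19 + W + j (m(j, W) = (j + W) - 19 = (W + j) - 19 = -19 + W + j)
m(15, B(-2))*√(49 + 27) = (-19 + (-2 - 1*(-2)) + 15)*√(49 + 27) = (-19 + (-2 + 2) + 15)*√76 = (-19 + 0 + 15)*(2*√19) = -8*√19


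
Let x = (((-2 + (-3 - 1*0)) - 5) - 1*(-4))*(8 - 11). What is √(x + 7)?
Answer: 5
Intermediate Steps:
x = 18 (x = (((-2 + (-3 + 0)) - 5) + 4)*(-3) = (((-2 - 3) - 5) + 4)*(-3) = ((-5 - 5) + 4)*(-3) = (-10 + 4)*(-3) = -6*(-3) = 18)
√(x + 7) = √(18 + 7) = √25 = 5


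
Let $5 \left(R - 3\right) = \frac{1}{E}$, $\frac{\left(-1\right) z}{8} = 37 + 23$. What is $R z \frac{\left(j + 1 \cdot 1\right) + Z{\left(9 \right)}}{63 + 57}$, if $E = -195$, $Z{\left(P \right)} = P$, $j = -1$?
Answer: $- \frac{35088}{325} \approx -107.96$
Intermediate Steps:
$z = -480$ ($z = - 8 \left(37 + 23\right) = \left(-8\right) 60 = -480$)
$R = \frac{2924}{975}$ ($R = 3 + \frac{1}{5 \left(-195\right)} = 3 + \frac{1}{5} \left(- \frac{1}{195}\right) = 3 - \frac{1}{975} = \frac{2924}{975} \approx 2.999$)
$R z \frac{\left(j + 1 \cdot 1\right) + Z{\left(9 \right)}}{63 + 57} = \frac{2924}{975} \left(-480\right) \frac{\left(-1 + 1 \cdot 1\right) + 9}{63 + 57} = - \frac{93568 \frac{\left(-1 + 1\right) + 9}{120}}{65} = - \frac{93568 \left(0 + 9\right) \frac{1}{120}}{65} = - \frac{93568 \cdot 9 \cdot \frac{1}{120}}{65} = \left(- \frac{93568}{65}\right) \frac{3}{40} = - \frac{35088}{325}$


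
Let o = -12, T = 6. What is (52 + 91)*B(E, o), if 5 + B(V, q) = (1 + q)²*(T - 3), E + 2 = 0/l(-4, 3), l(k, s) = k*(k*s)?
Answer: 51194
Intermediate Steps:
l(k, s) = s*k²
E = -2 (E = -2 + 0/((3*(-4)²)) = -2 + 0/((3*16)) = -2 + 0/48 = -2 + 0*(1/48) = -2 + 0 = -2)
B(V, q) = -5 + 3*(1 + q)² (B(V, q) = -5 + (1 + q)²*(6 - 3) = -5 + (1 + q)²*3 = -5 + 3*(1 + q)²)
(52 + 91)*B(E, o) = (52 + 91)*(-5 + 3*(1 - 12)²) = 143*(-5 + 3*(-11)²) = 143*(-5 + 3*121) = 143*(-5 + 363) = 143*358 = 51194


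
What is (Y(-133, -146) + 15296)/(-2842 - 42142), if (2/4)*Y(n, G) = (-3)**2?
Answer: -7657/22492 ≈ -0.34043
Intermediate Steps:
Y(n, G) = 18 (Y(n, G) = 2*(-3)**2 = 2*9 = 18)
(Y(-133, -146) + 15296)/(-2842 - 42142) = (18 + 15296)/(-2842 - 42142) = 15314/(-44984) = 15314*(-1/44984) = -7657/22492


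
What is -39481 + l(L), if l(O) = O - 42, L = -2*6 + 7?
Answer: -39528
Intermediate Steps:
L = -5 (L = -12 + 7 = -5)
l(O) = -42 + O
-39481 + l(L) = -39481 + (-42 - 5) = -39481 - 47 = -39528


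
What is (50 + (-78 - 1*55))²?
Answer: 6889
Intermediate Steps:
(50 + (-78 - 1*55))² = (50 + (-78 - 55))² = (50 - 133)² = (-83)² = 6889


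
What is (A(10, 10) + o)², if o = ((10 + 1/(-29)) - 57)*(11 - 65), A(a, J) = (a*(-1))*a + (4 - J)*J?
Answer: 4763208256/841 ≈ 5.6637e+6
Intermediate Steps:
A(a, J) = -a² + J*(4 - J) (A(a, J) = (-a)*a + J*(4 - J) = -a² + J*(4 - J))
o = 73656/29 (o = ((10 - 1/29) - 57)*(-54) = (289/29 - 57)*(-54) = -1364/29*(-54) = 73656/29 ≈ 2539.9)
(A(10, 10) + o)² = ((-1*10² - 1*10² + 4*10) + 73656/29)² = ((-1*100 - 1*100 + 40) + 73656/29)² = ((-100 - 100 + 40) + 73656/29)² = (-160 + 73656/29)² = (69016/29)² = 4763208256/841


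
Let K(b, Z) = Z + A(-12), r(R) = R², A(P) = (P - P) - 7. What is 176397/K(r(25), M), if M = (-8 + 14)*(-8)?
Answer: -176397/55 ≈ -3207.2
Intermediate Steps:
A(P) = -7 (A(P) = 0 - 7 = -7)
M = -48 (M = 6*(-8) = -48)
K(b, Z) = -7 + Z (K(b, Z) = Z - 7 = -7 + Z)
176397/K(r(25), M) = 176397/(-7 - 48) = 176397/(-55) = 176397*(-1/55) = -176397/55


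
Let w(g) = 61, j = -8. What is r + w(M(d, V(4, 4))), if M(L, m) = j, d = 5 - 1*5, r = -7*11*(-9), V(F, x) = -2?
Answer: 754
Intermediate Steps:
r = 693 (r = -77*(-9) = 693)
d = 0 (d = 5 - 5 = 0)
M(L, m) = -8
r + w(M(d, V(4, 4))) = 693 + 61 = 754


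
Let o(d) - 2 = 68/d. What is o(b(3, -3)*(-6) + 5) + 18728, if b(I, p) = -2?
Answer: 18734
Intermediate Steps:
o(d) = 2 + 68/d
o(b(3, -3)*(-6) + 5) + 18728 = (2 + 68/(-2*(-6) + 5)) + 18728 = (2 + 68/(12 + 5)) + 18728 = (2 + 68/17) + 18728 = (2 + 68*(1/17)) + 18728 = (2 + 4) + 18728 = 6 + 18728 = 18734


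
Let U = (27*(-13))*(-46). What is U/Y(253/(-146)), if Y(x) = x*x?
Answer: 14963832/2783 ≈ 5376.9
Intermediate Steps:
U = 16146 (U = -351*(-46) = 16146)
Y(x) = x²
U/Y(253/(-146)) = 16146/((253/(-146))²) = 16146/((253*(-1/146))²) = 16146/((-253/146)²) = 16146/(64009/21316) = 16146*(21316/64009) = 14963832/2783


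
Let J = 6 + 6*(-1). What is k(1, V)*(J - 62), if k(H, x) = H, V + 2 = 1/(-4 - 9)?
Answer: -62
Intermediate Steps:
V = -27/13 (V = -2 + 1/(-4 - 9) = -2 + 1/(-13) = -2 - 1/13 = -27/13 ≈ -2.0769)
J = 0 (J = 6 - 6 = 0)
k(1, V)*(J - 62) = 1*(0 - 62) = 1*(-62) = -62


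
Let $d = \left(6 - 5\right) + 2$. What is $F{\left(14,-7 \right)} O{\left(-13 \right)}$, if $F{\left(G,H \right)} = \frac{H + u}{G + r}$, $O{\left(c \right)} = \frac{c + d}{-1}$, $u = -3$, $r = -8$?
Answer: $- \frac{50}{3} \approx -16.667$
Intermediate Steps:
$d = 3$ ($d = 1 + 2 = 3$)
$O{\left(c \right)} = -3 - c$ ($O{\left(c \right)} = \frac{c + 3}{-1} = - (3 + c) = -3 - c$)
$F{\left(G,H \right)} = \frac{-3 + H}{-8 + G}$ ($F{\left(G,H \right)} = \frac{H - 3}{G - 8} = \frac{-3 + H}{-8 + G}$)
$F{\left(14,-7 \right)} O{\left(-13 \right)} = \frac{-3 - 7}{-8 + 14} \left(-3 - -13\right) = \frac{1}{6} \left(-10\right) \left(-3 + 13\right) = \frac{1}{6} \left(-10\right) 10 = \left(- \frac{5}{3}\right) 10 = - \frac{50}{3}$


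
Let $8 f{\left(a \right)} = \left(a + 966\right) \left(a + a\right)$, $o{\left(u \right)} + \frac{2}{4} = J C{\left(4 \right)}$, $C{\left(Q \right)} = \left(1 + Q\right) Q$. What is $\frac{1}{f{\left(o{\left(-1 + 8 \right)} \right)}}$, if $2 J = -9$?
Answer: $- \frac{16}{316931} \approx -5.0484 \cdot 10^{-5}$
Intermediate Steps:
$C{\left(Q \right)} = Q \left(1 + Q\right)$
$J = - \frac{9}{2}$ ($J = \frac{1}{2} \left(-9\right) = - \frac{9}{2} \approx -4.5$)
$o{\left(u \right)} = - \frac{181}{2}$ ($o{\left(u \right)} = - \frac{1}{2} - \frac{9 \cdot 4 \left(1 + 4\right)}{2} = - \frac{1}{2} - \frac{9 \cdot 4 \cdot 5}{2} = - \frac{1}{2} - 90 = - \frac{181}{2}$)
$f{\left(a \right)} = \frac{a \left(966 + a\right)}{4}$ ($f{\left(a \right)} = \frac{\left(a + 966\right) \left(a + a\right)}{8} = \frac{\left(966 + a\right) 2 a}{8} = \frac{2 a \left(966 + a\right)}{8} = \frac{a \left(966 + a\right)}{4}$)
$\frac{1}{f{\left(o{\left(-1 + 8 \right)} \right)}} = \frac{1}{\frac{1}{4} \left(- \frac{181}{2}\right) \left(966 - \frac{181}{2}\right)} = \frac{1}{\frac{1}{4} \left(- \frac{181}{2}\right) \frac{1751}{2}} = \frac{1}{- \frac{316931}{16}} = - \frac{16}{316931}$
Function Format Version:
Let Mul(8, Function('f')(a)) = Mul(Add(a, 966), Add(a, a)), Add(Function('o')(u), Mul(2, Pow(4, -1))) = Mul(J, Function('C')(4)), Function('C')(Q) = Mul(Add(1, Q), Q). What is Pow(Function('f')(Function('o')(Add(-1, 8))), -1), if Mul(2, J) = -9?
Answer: Rational(-16, 316931) ≈ -5.0484e-5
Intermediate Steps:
Function('C')(Q) = Mul(Q, Add(1, Q))
J = Rational(-9, 2) (J = Mul(Rational(1, 2), -9) = Rational(-9, 2) ≈ -4.5000)
Function('o')(u) = Rational(-181, 2) (Function('o')(u) = Add(Rational(-1, 2), Mul(Rational(-9, 2), Mul(4, Add(1, 4)))) = Add(Rational(-1, 2), Mul(Rational(-9, 2), Mul(4, 5))) = Add(Rational(-1, 2), Mul(Rational(-9, 2), 20)) = Add(Rational(-1, 2), -90) = Rational(-181, 2))
Function('f')(a) = Mul(Rational(1, 4), a, Add(966, a)) (Function('f')(a) = Mul(Rational(1, 8), Mul(Add(a, 966), Add(a, a))) = Mul(Rational(1, 8), Mul(Add(966, a), Mul(2, a))) = Mul(Rational(1, 8), Mul(2, a, Add(966, a))) = Mul(Rational(1, 4), a, Add(966, a)))
Pow(Function('f')(Function('o')(Add(-1, 8))), -1) = Pow(Mul(Rational(1, 4), Rational(-181, 2), Add(966, Rational(-181, 2))), -1) = Pow(Mul(Rational(1, 4), Rational(-181, 2), Rational(1751, 2)), -1) = Pow(Rational(-316931, 16), -1) = Rational(-16, 316931)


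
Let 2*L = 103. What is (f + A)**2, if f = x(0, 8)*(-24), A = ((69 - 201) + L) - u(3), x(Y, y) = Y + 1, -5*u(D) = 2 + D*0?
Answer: 1083681/100 ≈ 10837.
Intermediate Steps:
u(D) = -2/5 (u(D) = -(2 + D*0)/5 = -(2 + 0)/5 = -1/5*2 = -2/5)
L = 103/2 (L = (1/2)*103 = 103/2 ≈ 51.500)
x(Y, y) = 1 + Y
A = -801/10 (A = ((69 - 201) + 103/2) - 1*(-2/5) = (-132 + 103/2) + 2/5 = -161/2 + 2/5 = -801/10 ≈ -80.100)
f = -24 (f = (1 + 0)*(-24) = 1*(-24) = -24)
(f + A)**2 = (-24 - 801/10)**2 = (-1041/10)**2 = 1083681/100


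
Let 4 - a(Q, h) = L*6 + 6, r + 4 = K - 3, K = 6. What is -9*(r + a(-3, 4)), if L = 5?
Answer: 297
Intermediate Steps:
r = -1 (r = -4 + (6 - 3) = -4 + 3 = -1)
a(Q, h) = -32 (a(Q, h) = 4 - (5*6 + 6) = 4 - (30 + 6) = 4 - 1*36 = 4 - 36 = -32)
-9*(r + a(-3, 4)) = -9*(-1 - 32) = -9*(-33) = 297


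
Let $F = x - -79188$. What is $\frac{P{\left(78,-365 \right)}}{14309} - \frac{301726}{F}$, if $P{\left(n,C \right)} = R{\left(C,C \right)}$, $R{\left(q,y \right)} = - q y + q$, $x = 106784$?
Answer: $- \frac{14580698407}{1330536674} \approx -10.959$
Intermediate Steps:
$R{\left(q,y \right)} = q - q y$ ($R{\left(q,y \right)} = - q y + q = q - q y$)
$F = 185972$ ($F = 106784 - -79188 = 106784 + 79188 = 185972$)
$P{\left(n,C \right)} = C \left(1 - C\right)$
$\frac{P{\left(78,-365 \right)}}{14309} - \frac{301726}{F} = \frac{\left(-365\right) \left(1 - -365\right)}{14309} - \frac{301726}{185972} = - 365 \left(1 + 365\right) \frac{1}{14309} - \frac{150863}{92986} = \left(-365\right) 366 \cdot \frac{1}{14309} - \frac{150863}{92986} = \left(-133590\right) \frac{1}{14309} - \frac{150863}{92986} = - \frac{133590}{14309} - \frac{150863}{92986} = - \frac{14580698407}{1330536674}$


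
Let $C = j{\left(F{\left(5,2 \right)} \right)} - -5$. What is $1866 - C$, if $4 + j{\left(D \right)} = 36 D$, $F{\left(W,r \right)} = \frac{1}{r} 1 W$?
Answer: $1775$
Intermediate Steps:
$F{\left(W,r \right)} = \frac{W}{r}$
$j{\left(D \right)} = -4 + 36 D$
$C = 91$ ($C = \left(-4 + 36 \cdot \frac{5}{2}\right) - -5 = \left(-4 + 36 \cdot 5 \cdot \frac{1}{2}\right) + 5 = \left(-4 + 36 \cdot \frac{5}{2}\right) + 5 = \left(-4 + 90\right) + 5 = 86 + 5 = 91$)
$1866 - C = 1866 - 91 = 1775$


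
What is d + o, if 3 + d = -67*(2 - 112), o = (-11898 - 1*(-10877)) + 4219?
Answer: 10565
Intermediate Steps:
o = 3198 (o = (-11898 + 10877) + 4219 = -1021 + 4219 = 3198)
d = 7367 (d = -3 - 67*(2 - 112) = -3 - 67*(-110) = -3 + 7370 = 7367)
d + o = 7367 + 3198 = 10565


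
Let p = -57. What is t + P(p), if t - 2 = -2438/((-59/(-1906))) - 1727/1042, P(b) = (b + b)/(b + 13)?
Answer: -26629979360/338129 ≈ -78757.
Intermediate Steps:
P(b) = 2*b/(13 + b) (P(b) = (2*b)/(13 + b) = 2*b/(13 + b))
t = -4841973713/61478 (t = 2 + (-2438/((-59/(-1906))) - 1727/1042) = 2 + (-2438/((-59*(-1/1906))) - 1727*1/1042) = 2 + (-2438/59/1906 - 1727/1042) = 2 + (-2438*1906/59 - 1727/1042) = 2 + (-4646828/59 - 1727/1042) = 2 - 4842096669/61478 = -4841973713/61478 ≈ -78760.)
t + P(p) = -4841973713/61478 + 2*(-57)/(13 - 57) = -4841973713/61478 + 2*(-57)/(-44) = -4841973713/61478 + 2*(-57)*(-1/44) = -4841973713/61478 + 57/22 = -26629979360/338129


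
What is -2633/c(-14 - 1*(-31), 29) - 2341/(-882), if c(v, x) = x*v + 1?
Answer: -291463/108927 ≈ -2.6758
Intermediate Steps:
c(v, x) = 1 + v*x (c(v, x) = v*x + 1 = 1 + v*x)
-2633/c(-14 - 1*(-31), 29) - 2341/(-882) = -2633/(1 + (-14 - 1*(-31))*29) - 2341/(-882) = -2633/(1 + (-14 + 31)*29) - 2341*(-1/882) = -2633/(1 + 17*29) + 2341/882 = -2633/(1 + 493) + 2341/882 = -2633/494 + 2341/882 = -291463/108927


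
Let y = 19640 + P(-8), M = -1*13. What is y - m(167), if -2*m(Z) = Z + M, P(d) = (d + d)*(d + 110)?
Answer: 18085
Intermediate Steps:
M = -13
P(d) = 2*d*(110 + d) (P(d) = (2*d)*(110 + d) = 2*d*(110 + d))
m(Z) = 13/2 - Z/2 (m(Z) = -(Z - 13)/2 = -(-13 + Z)/2 = 13/2 - Z/2)
y = 18008 (y = 19640 + 2*(-8)*(110 - 8) = 19640 + 2*(-8)*102 = 19640 - 1632 = 18008)
y - m(167) = 18008 - (13/2 - ½*167) = 18008 - (13/2 - 167/2) = 18008 - 1*(-77) = 18008 + 77 = 18085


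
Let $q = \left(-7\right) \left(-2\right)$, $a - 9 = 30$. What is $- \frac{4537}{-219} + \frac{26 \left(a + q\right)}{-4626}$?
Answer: $\frac{3447730}{168849} \approx 20.419$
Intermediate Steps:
$a = 39$ ($a = 9 + 30 = 39$)
$q = 14$
$- \frac{4537}{-219} + \frac{26 \left(a + q\right)}{-4626} = - \frac{4537}{-219} + \frac{26 \left(39 + 14\right)}{-4626} = \left(-4537\right) \left(- \frac{1}{219}\right) + 26 \cdot 53 \left(- \frac{1}{4626}\right) = \frac{4537}{219} + 1378 \left(- \frac{1}{4626}\right) = \frac{4537}{219} - \frac{689}{2313} = \frac{3447730}{168849}$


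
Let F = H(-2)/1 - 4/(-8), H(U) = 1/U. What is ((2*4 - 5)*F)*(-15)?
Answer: 0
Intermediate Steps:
F = 0 (F = 1/(-2*1) - 4/(-8) = -½*1 - 4*(-⅛) = -½ + ½ = 0)
((2*4 - 5)*F)*(-15) = ((2*4 - 5)*0)*(-15) = ((8 - 5)*0)*(-15) = (3*0)*(-15) = 0*(-15) = 0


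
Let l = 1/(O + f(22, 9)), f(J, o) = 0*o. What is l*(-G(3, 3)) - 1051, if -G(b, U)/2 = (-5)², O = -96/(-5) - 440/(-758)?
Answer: -19650467/18742 ≈ -1048.5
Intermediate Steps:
O = 37484/1895 (O = -96*(-⅕) - 440*(-1/758) = 96/5 + 220/379 = 37484/1895 ≈ 19.780)
f(J, o) = 0
l = 1895/37484 (l = 1/(37484/1895 + 0) = 1/(37484/1895) = 1895/37484 ≈ 0.050555)
G(b, U) = -50 (G(b, U) = -2*(-5)² = -2*25 = -50)
l*(-G(3, 3)) - 1051 = 1895*(-1*(-50))/37484 - 1051 = (1895/37484)*50 - 1051 = 47375/18742 - 1051 = -19650467/18742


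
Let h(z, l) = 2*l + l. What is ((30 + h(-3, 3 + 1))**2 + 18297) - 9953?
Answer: 10108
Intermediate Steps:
h(z, l) = 3*l
((30 + h(-3, 3 + 1))**2 + 18297) - 9953 = ((30 + 3*(3 + 1))**2 + 18297) - 9953 = ((30 + 3*4)**2 + 18297) - 9953 = ((30 + 12)**2 + 18297) - 9953 = (42**2 + 18297) - 9953 = (1764 + 18297) - 9953 = 20061 - 9953 = 10108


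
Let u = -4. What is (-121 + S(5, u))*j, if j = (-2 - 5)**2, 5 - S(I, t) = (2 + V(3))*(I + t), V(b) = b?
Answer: -5929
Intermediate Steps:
S(I, t) = 5 - 5*I - 5*t (S(I, t) = 5 - (2 + 3)*(I + t) = 5 - 5*(I + t) = 5 - (5*I + 5*t) = 5 + (-5*I - 5*t) = 5 - 5*I - 5*t)
j = 49 (j = (-7)**2 = 49)
(-121 + S(5, u))*j = (-121 + (5 - 5*5 - 5*(-4)))*49 = (-121 + (5 - 25 + 20))*49 = (-121 + 0)*49 = -121*49 = -5929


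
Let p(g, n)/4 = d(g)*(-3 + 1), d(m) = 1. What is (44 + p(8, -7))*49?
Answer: 1764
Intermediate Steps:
p(g, n) = -8 (p(g, n) = 4*(1*(-3 + 1)) = 4*(1*(-2)) = 4*(-2) = -8)
(44 + p(8, -7))*49 = (44 - 8)*49 = 36*49 = 1764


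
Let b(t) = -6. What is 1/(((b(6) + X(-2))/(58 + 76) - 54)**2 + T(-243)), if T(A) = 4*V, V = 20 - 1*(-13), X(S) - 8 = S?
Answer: 1/3048 ≈ 0.00032808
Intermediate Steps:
X(S) = 8 + S
V = 33 (V = 20 + 13 = 33)
T(A) = 132 (T(A) = 4*33 = 132)
1/(((b(6) + X(-2))/(58 + 76) - 54)**2 + T(-243)) = 1/(((-6 + (8 - 2))/(58 + 76) - 54)**2 + 132) = 1/(((-6 + 6)/134 - 54)**2 + 132) = 1/((0*(1/134) - 54)**2 + 132) = 1/((0 - 54)**2 + 132) = 1/((-54)**2 + 132) = 1/(2916 + 132) = 1/3048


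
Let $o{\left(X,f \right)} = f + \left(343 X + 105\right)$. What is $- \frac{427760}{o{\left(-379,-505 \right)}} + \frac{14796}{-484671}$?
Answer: $\frac{3603394964}{1108765691} \approx 3.2499$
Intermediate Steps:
$o{\left(X,f \right)} = 105 + f + 343 X$ ($o{\left(X,f \right)} = f + \left(105 + 343 X\right) = 105 + f + 343 X$)
$- \frac{427760}{o{\left(-379,-505 \right)}} + \frac{14796}{-484671} = - \frac{427760}{105 - 505 + 343 \left(-379\right)} + \frac{14796}{-484671} = - \frac{427760}{105 - 505 - 129997} + 14796 \left(- \frac{1}{484671}\right) = - \frac{427760}{-130397} - \frac{4932}{161557} = \left(-427760\right) \left(- \frac{1}{130397}\right) - \frac{4932}{161557} = \frac{427760}{130397} - \frac{4932}{161557} = \frac{3603394964}{1108765691}$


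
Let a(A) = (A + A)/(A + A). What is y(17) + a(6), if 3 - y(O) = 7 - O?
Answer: 14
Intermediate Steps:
y(O) = -4 + O (y(O) = 3 - (7 - O) = 3 + (-7 + O) = -4 + O)
a(A) = 1 (a(A) = (2*A)/((2*A)) = (2*A)*(1/(2*A)) = 1)
y(17) + a(6) = (-4 + 17) + 1 = 13 + 1 = 14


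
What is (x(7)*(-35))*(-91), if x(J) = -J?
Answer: -22295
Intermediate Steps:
(x(7)*(-35))*(-91) = (-1*7*(-35))*(-91) = -7*(-35)*(-91) = 245*(-91) = -22295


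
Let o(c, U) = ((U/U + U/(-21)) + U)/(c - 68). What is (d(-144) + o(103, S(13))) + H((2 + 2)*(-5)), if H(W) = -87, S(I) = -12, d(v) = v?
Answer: -56668/245 ≈ -231.30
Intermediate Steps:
o(c, U) = (1 + 20*U/21)/(-68 + c) (o(c, U) = ((1 + U*(-1/21)) + U)/(-68 + c) = ((1 - U/21) + U)/(-68 + c) = (1 + 20*U/21)/(-68 + c))
(d(-144) + o(103, S(13))) + H((2 + 2)*(-5)) = (-144 + (21 + 20*(-12))/(21*(-68 + 103))) - 87 = (-144 + (1/21)*(21 - 240)/35) - 87 = (-144 + (1/21)*(1/35)*(-219)) - 87 = (-144 - 73/245) - 87 = -35353/245 - 87 = -56668/245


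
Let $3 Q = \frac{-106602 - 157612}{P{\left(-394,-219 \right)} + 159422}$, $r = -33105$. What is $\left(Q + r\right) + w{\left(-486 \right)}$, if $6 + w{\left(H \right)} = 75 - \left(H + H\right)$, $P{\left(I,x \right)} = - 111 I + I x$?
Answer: $- \frac{818890267}{25539} \approx -32064.0$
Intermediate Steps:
$w{\left(H \right)} = 69 - 2 H$ ($w{\left(H \right)} = -6 - \left(-75 + 2 H\right) = 69 - 2 H$)
$Q = - \frac{7771}{25539}$ ($Q = \frac{\left(-106602 - 157612\right) \frac{1}{- 394 \left(-111 - 219\right) + 159422}}{3} = \frac{\left(-264214\right) \frac{1}{\left(-394\right) \left(-330\right) + 159422}}{3} = \frac{\left(-264214\right) \frac{1}{130020 + 159422}}{3} = \frac{\left(-264214\right) \frac{1}{289442}}{3} = \frac{1}{3} \left(- \frac{7771}{8513}\right) = - \frac{7771}{25539} \approx -0.30428$)
$\left(Q + r\right) + w{\left(-486 \right)} = \left(- \frac{7771}{25539} - 33105\right) + \left(69 - -972\right) = - \frac{845476366}{25539} + \left(69 + 972\right) = - \frac{845476366}{25539} + 1041 = - \frac{818890267}{25539}$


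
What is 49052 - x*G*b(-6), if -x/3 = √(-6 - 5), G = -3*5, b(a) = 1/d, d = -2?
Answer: 49052 + 45*I*√11/2 ≈ 49052.0 + 74.624*I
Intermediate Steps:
b(a) = -½ (b(a) = 1/(-2) = -½)
G = -15
x = -3*I*√11 (x = -3*√(-6 - 5) = -3*I*√11 ≈ -9.9499*I)
49052 - x*G*b(-6) = 49052 - -3*I*√11*(-15)*(-1)/2 = 49052 - 45*I*√11*(-1)/2 = 49052 - (-45)*I*√11/2 = 49052 + 45*I*√11/2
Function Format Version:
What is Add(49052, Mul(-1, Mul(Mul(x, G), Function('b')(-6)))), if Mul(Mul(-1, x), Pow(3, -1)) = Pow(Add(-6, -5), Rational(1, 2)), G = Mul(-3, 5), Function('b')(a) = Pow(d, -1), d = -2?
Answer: Add(49052, Mul(Rational(45, 2), I, Pow(11, Rational(1, 2)))) ≈ Add(49052., Mul(74.624, I))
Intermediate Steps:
Function('b')(a) = Rational(-1, 2) (Function('b')(a) = Pow(-2, -1) = Rational(-1, 2))
G = -15
x = Mul(-3, I, Pow(11, Rational(1, 2))) (x = Mul(-3, Pow(Add(-6, -5), Rational(1, 2))) = Mul(-3, Pow(-11, Rational(1, 2))) = Mul(-3, Mul(I, Pow(11, Rational(1, 2)))) = Mul(-3, I, Pow(11, Rational(1, 2))) ≈ Mul(-9.9499, I))
Add(49052, Mul(-1, Mul(Mul(x, G), Function('b')(-6)))) = Add(49052, Mul(-1, Mul(Mul(Mul(-3, I, Pow(11, Rational(1, 2))), -15), Rational(-1, 2)))) = Add(49052, Mul(-1, Mul(Mul(45, I, Pow(11, Rational(1, 2))), Rational(-1, 2)))) = Add(49052, Mul(-1, Mul(Rational(-45, 2), I, Pow(11, Rational(1, 2))))) = Add(49052, Mul(Rational(45, 2), I, Pow(11, Rational(1, 2))))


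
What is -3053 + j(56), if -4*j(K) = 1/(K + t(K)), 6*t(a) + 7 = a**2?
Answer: -7052431/2310 ≈ -3053.0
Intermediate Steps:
t(a) = -7/6 + a**2/6
j(K) = -1/(4*(-7/6 + K + K**2/6)) (j(K) = -1/(4*(K + (-7/6 + K**2/6))) = -1/(4*(-7/6 + K + K**2/6)))
-3053 + j(56) = -3053 - 3/(-14 + 2*56**2 + 12*56) = -3053 - 3/(-14 + 2*3136 + 672) = -3053 - 3/(-14 + 6272 + 672) = -3053 - 3/6930 = -3053 - 3*1/6930 = -3053 - 1/2310 = -7052431/2310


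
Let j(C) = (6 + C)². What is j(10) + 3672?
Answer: 3928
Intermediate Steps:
j(10) + 3672 = (6 + 10)² + 3672 = 16² + 3672 = 256 + 3672 = 3928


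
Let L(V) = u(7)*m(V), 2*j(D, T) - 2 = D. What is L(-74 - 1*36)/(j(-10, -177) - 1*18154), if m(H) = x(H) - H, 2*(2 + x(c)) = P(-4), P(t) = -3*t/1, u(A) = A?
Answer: -57/1297 ≈ -0.043948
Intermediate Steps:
j(D, T) = 1 + D/2
P(t) = -3*t
x(c) = 4 (x(c) = -2 + (-3*(-4))/2 = -2 + (1/2)*12 = -2 + 6 = 4)
m(H) = 4 - H
L(V) = 28 - 7*V (L(V) = 7*(4 - V) = 28 - 7*V)
L(-74 - 1*36)/(j(-10, -177) - 1*18154) = (28 - 7*(-74 - 1*36))/((1 + (1/2)*(-10)) - 1*18154) = (28 - 7*(-74 - 36))/((1 - 5) - 18154) = (28 - 7*(-110))/(-4 - 18154) = (28 + 770)/(-18158) = 798*(-1/18158) = -57/1297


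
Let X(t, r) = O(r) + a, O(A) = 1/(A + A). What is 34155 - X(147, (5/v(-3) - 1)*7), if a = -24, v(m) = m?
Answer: 3828051/112 ≈ 34179.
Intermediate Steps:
O(A) = 1/(2*A)
X(t, r) = -24 + 1/(2*r) (X(t, r) = 1/(2*r) - 24 = -24 + 1/(2*r))
34155 - X(147, (5/v(-3) - 1)*7) = 34155 - (-24 + 1/(2*(((5/(-3) - 1)*7)))) = 34155 - (-24 + 1/(2*(((5*(-⅓) - 1)*7)))) = 34155 - (-24 + 1/(2*(((-5/3 - 1)*7)))) = 34155 - (-24 + 1/(2*((-8/3*7)))) = 34155 - (-24 + 1/(2*(-56/3))) = 34155 - (-24 + (½)*(-3/56)) = 34155 - (-24 - 3/112) = 34155 - 1*(-2691/112) = 34155 + 2691/112 = 3828051/112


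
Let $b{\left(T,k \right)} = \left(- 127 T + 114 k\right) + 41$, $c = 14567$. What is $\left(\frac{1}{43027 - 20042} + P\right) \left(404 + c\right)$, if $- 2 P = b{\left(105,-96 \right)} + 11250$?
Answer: $\frac{2234640191861}{22985} \approx 9.7222 \cdot 10^{7}$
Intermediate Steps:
$b{\left(T,k \right)} = 41 - 127 T + 114 k$
$P = 6494$ ($P = - \frac{\left(41 - 13335 + 114 \left(-96\right)\right) + 11250}{2} = - \frac{\left(41 - 13335 - 10944\right) + 11250}{2} = - \frac{-24238 + 11250}{2} = \left(- \frac{1}{2}\right) \left(-12988\right) = 6494$)
$\left(\frac{1}{43027 - 20042} + P\right) \left(404 + c\right) = \left(\frac{1}{43027 - 20042} + 6494\right) \left(404 + 14567\right) = \left(\frac{1}{22985} + 6494\right) 14971 = \frac{149264591}{22985} \cdot 14971 = \frac{2234640191861}{22985}$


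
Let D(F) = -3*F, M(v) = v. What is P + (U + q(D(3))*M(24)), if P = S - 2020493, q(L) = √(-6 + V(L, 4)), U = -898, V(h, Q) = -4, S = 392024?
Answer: -1629367 + 24*I*√10 ≈ -1.6294e+6 + 75.895*I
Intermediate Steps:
q(L) = I*√10 (q(L) = √(-6 - 4) = √(-10) = I*√10)
P = -1628469 (P = 392024 - 2020493 = -1628469)
P + (U + q(D(3))*M(24)) = -1628469 + (-898 + (I*√10)*24) = -1628469 + (-898 + 24*I*√10) = -1629367 + 24*I*√10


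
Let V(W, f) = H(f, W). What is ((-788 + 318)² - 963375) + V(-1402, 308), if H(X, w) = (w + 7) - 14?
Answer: -743884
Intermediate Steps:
H(X, w) = -7 + w (H(X, w) = (7 + w) - 14 = -7 + w)
V(W, f) = -7 + W
((-788 + 318)² - 963375) + V(-1402, 308) = ((-788 + 318)² - 963375) + (-7 - 1402) = ((-470)² - 963375) - 1409 = (220900 - 963375) - 1409 = -742475 - 1409 = -743884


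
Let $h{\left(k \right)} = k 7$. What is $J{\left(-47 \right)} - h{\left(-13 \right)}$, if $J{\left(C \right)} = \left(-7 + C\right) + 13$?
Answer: $50$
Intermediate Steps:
$J{\left(C \right)} = 6 + C$
$h{\left(k \right)} = 7 k$
$J{\left(-47 \right)} - h{\left(-13 \right)} = \left(6 - 47\right) - 7 \left(-13\right) = -41 - -91 = -41 + 91 = 50$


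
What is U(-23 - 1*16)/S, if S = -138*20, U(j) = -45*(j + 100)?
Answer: 183/184 ≈ 0.99457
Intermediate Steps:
U(j) = -4500 - 45*j (U(j) = -45*(100 + j) = -4500 - 45*j)
S = -2760
U(-23 - 1*16)/S = (-4500 - 45*(-23 - 1*16))/(-2760) = (-4500 - 45*(-23 - 16))*(-1/2760) = (-4500 - 45*(-39))*(-1/2760) = (-4500 + 1755)*(-1/2760) = -2745*(-1/2760) = 183/184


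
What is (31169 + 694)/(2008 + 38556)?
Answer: 31863/40564 ≈ 0.78550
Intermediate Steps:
(31169 + 694)/(2008 + 38556) = 31863/40564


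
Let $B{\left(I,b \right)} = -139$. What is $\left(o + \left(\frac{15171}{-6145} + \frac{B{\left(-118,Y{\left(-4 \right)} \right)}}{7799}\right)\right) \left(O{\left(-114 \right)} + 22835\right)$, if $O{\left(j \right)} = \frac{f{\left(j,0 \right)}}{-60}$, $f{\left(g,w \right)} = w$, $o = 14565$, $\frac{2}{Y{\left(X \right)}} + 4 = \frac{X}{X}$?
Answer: $\frac{3187338256108997}{9584971} \approx 3.3253 \cdot 10^{8}$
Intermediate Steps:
$Y{\left(X \right)} = - \frac{2}{3}$ ($Y{\left(X \right)} = \frac{2}{-4 + \frac{X}{X}} = \frac{2}{-4 + 1} = \frac{2}{-3} = 2 \left(- \frac{1}{3}\right) = - \frac{2}{3}$)
$O{\left(j \right)} = 0$ ($O{\left(j \right)} = \frac{0}{-60} = 0 \left(- \frac{1}{60}\right) = 0$)
$\left(o + \left(\frac{15171}{-6145} + \frac{B{\left(-118,Y{\left(-4 \right)} \right)}}{7799}\right)\right) \left(O{\left(-114 \right)} + 22835\right) = \left(14565 + \left(\frac{15171}{-6145} - \frac{139}{7799}\right)\right) \left(0 + 22835\right) = \left(14565 + \left(15171 \left(- \frac{1}{6145}\right) - \frac{139}{7799}\right)\right) 22835 = \left(14565 - \frac{119172784}{47924855}\right) 22835 = \frac{697906340291}{47924855} \cdot 22835 = \frac{3187338256108997}{9584971}$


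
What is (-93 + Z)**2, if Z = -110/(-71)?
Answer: 42159049/5041 ≈ 8363.2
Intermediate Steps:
Z = 110/71 (Z = -110*(-1/71) = 110/71 ≈ 1.5493)
(-93 + Z)**2 = (-93 + 110/71)**2 = (-6493/71)**2 = 42159049/5041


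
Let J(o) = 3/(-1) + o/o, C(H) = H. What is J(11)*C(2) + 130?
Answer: 126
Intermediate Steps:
J(o) = -2 (J(o) = 3*(-1) + 1 = -3 + 1 = -2)
J(11)*C(2) + 130 = -2*2 + 130 = -4 + 130 = 126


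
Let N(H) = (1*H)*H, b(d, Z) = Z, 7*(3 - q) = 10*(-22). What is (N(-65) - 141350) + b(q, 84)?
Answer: -137041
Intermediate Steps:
q = 241/7 (q = 3 - 10*(-22)/7 = 3 - ⅐*(-220) = 3 + 220/7 = 241/7 ≈ 34.429)
N(H) = H² (N(H) = H*H = H²)
(N(-65) - 141350) + b(q, 84) = ((-65)² - 141350) + 84 = (4225 - 141350) + 84 = -137125 + 84 = -137041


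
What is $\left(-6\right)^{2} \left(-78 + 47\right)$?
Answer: $-1116$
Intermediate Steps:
$\left(-6\right)^{2} \left(-78 + 47\right) = 36 \left(-31\right) = -1116$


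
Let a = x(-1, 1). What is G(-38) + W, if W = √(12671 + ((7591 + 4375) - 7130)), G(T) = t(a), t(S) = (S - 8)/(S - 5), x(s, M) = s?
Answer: 3/2 + √17507 ≈ 133.81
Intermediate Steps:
a = -1
t(S) = (-8 + S)/(-5 + S)
G(T) = 3/2 (G(T) = (-8 - 1)/(-5 - 1) = -9/(-6) = -⅙*(-9) = 3/2)
W = √17507 (W = √(12671 + (11966 - 7130)) = √(12671 + 4836) = √17507 ≈ 132.31)
G(-38) + W = 3/2 + √17507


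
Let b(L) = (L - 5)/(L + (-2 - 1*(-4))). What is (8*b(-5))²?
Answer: 6400/9 ≈ 711.11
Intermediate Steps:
b(L) = (-5 + L)/(2 + L) (b(L) = (-5 + L)/(L + (-2 + 4)) = (-5 + L)/(L + 2) = (-5 + L)/(2 + L))
(8*b(-5))² = (8*((-5 - 5)/(2 - 5)))² = (8*(-10/(-3)))² = (8*(-⅓*(-10)))² = (8*(10/3))² = (80/3)² = 6400/9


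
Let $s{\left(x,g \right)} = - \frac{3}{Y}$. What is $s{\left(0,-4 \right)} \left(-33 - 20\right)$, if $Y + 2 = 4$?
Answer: $\frac{159}{2} \approx 79.5$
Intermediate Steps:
$Y = 2$ ($Y = -2 + 4 = 2$)
$s{\left(x,g \right)} = - \frac{3}{2}$
$s{\left(0,-4 \right)} \left(-33 - 20\right) = - \frac{3 \left(-33 - 20\right)}{2} = \left(- \frac{3}{2}\right) \left(-53\right) = \frac{159}{2}$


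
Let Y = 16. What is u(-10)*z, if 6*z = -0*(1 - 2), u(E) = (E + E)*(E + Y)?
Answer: 0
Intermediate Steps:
u(E) = 2*E*(16 + E) (u(E) = (E + E)*(E + 16) = (2*E)*(16 + E) = 2*E*(16 + E))
z = 0 (z = (-0*(1 - 2))/6 = (-0*(-1))/6 = (-3*0)/6 = (⅙)*0 = 0)
u(-10)*z = (2*(-10)*(16 - 10))*0 = (2*(-10)*6)*0 = -120*0 = 0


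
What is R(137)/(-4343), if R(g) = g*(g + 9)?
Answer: -20002/4343 ≈ -4.6056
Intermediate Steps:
R(g) = g*(9 + g)
R(137)/(-4343) = (137*(9 + 137))/(-4343) = (137*146)*(-1/4343) = 20002*(-1/4343) = -20002/4343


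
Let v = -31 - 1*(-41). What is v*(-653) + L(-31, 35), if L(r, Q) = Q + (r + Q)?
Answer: -6491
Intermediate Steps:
L(r, Q) = r + 2*Q (L(r, Q) = Q + (Q + r) = r + 2*Q)
v = 10 (v = -31 + 41 = 10)
v*(-653) + L(-31, 35) = 10*(-653) + (-31 + 2*35) = -6530 + (-31 + 70) = -6530 + 39 = -6491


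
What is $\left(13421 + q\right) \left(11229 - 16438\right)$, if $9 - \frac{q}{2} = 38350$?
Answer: $329526549$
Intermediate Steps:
$q = -76682$ ($q = 18 - 76700 = -76682$)
$\left(13421 + q\right) \left(11229 - 16438\right) = \left(13421 - 76682\right) \left(11229 - 16438\right) = \left(-63261\right) \left(-5209\right) = 329526549$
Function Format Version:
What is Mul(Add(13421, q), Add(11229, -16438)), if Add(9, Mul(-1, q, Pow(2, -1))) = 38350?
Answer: 329526549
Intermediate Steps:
q = -76682 (q = Add(18, Mul(-2, 38350)) = Add(18, -76700) = -76682)
Mul(Add(13421, q), Add(11229, -16438)) = Mul(Add(13421, -76682), Add(11229, -16438)) = Mul(-63261, -5209) = 329526549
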